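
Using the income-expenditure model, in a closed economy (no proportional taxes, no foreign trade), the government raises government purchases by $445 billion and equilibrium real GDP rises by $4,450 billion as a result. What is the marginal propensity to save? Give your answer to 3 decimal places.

Implied spending multiplier k = ΔY/ΔG = 4,450/445 = 10.
Since k = 1/(1 − MPC), MPC = 1 − 1/k = 1 − ΔG/ΔY = 1 − 445/4,450 = 0.900.
MPS = 1 − MPC = 0.100.

0.100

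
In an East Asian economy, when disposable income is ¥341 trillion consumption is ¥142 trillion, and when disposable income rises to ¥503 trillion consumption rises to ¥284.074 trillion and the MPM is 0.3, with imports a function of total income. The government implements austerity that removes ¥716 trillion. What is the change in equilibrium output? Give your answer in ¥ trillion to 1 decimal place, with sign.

−¥1,692.7 trillion

MPC = ΔC/ΔYd = (284.074 − 142)/(503 − 341) = 142.074/162 = 0.877.
Expenditure multiplier = 1/(1 − c + m) = 1/(1 − 0.877 + 0.3) = 1/0.423 ≈ 2.364.
ΔY = k × ΔG = (−¥716 trillion) / 0.423 ≈ −¥1,692.7 trillion.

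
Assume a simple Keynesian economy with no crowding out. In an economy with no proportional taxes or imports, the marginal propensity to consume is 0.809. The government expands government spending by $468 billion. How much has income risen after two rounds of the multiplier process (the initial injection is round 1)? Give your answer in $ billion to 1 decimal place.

$846.6 billion

Round 1 adds ΔG = $468 billion; each later round is MPC = 0.809 times the previous.
After 2 rounds: 468 + 378.612 = ΔG·(1 − c^2)/(1 − c) = 468 × (1 − 0.654481)/0.191 ≈ $846.6 billion.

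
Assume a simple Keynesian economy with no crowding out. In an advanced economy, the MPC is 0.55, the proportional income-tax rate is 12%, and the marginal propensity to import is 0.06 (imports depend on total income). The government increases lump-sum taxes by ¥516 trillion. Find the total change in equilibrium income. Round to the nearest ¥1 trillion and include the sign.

−¥493 trillion

A lump-sum tax change of +¥516 trillion shifts disposable income by −¥516 trillion; first-round consumption changes by −c × ΔT = −0.55 × (+¥516 trillion) = −¥283.8 trillion.
Expenditure multiplier = 1/(1 − c(1−t) + m) = 1/(1 − 0.55×0.88 + 0.06) = 1/0.576 ≈ 1.736.
The tax multiplier is −c × k ≈ −0.955, so ΔY = k × (−c·ΔT) = (−¥283.8 trillion) / 0.576 ≈ −¥493 trillion.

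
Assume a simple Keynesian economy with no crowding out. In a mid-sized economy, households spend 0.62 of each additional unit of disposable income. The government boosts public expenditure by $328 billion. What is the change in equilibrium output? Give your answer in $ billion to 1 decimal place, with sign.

Spending multiplier = 1/(1 − MPC) = 1/(1 − 0.62) = 1/0.38 ≈ 2.632.
ΔY = k × ΔG = (+$328 billion) / 0.38 ≈ +$863.2 billion.

+$863.2 billion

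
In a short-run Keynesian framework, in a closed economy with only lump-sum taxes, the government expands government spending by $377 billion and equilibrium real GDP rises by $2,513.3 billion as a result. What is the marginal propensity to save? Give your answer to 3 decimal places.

0.150

Implied spending multiplier k = ΔY/ΔG = 2,513.3/377 ≈ 6.6666.
Since k = 1/(1 − MPC), MPC = 1 − 1/k = 1 − ΔG/ΔY = 1 − 377/2,513.3 ≈ 0.850.
MPS = 1 − MPC = 0.150.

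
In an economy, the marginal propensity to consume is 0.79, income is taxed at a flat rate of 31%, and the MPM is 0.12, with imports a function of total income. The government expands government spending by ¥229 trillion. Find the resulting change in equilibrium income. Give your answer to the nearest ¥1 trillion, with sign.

+¥398 trillion

Expenditure multiplier = 1/(1 − c(1−t) + m) = 1/(1 − 0.79×0.69 + 0.12) = 1/0.5749 ≈ 1.739.
ΔY = k × ΔG = (+¥229 trillion) / 0.5749 ≈ +¥398 trillion.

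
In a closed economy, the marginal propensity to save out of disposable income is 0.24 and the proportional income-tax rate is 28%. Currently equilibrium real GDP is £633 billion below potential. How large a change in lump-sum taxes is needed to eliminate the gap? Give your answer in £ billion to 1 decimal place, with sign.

−£377.1 billion

MPC = 1 − MPS = 1 − 0.24 = 0.76.
Spending multiplier = 1/(1 − c(1−t)) = 1/(1 − 0.76×0.72) = 1/0.4528 ≈ 2.208.
Tax multiplier = −c·k = −0.76/0.4528 ≈ −1.678. Need ΔY = +£633 billion, so ΔT = ΔY/(−c·k) = −(+£633 billion) × 0.4528 / 0.76 ≈ −£377.1 billion.
The government should cut lump-sum taxes by £377.1 billion.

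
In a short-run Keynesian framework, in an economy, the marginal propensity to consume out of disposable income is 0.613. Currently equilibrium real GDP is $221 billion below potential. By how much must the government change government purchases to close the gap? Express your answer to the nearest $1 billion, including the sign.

+$86 billion

Spending multiplier = 1/(1 − MPC) = 1/(1 − 0.613) = 1/0.387 ≈ 2.584.
Need ΔY = +$221 billion, so ΔG = ΔY/k = (+$221 billion) × 0.387 ≈ +$86 billion.
The government should increase government purchases by $86 billion.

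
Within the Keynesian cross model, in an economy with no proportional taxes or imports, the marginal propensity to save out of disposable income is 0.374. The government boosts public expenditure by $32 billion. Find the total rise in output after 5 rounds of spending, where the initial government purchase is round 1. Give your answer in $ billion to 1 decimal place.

MPC = 1 − MPS = 1 − 0.374 = 0.626.
Round 1 adds ΔG = $32 billion; each later round is MPC = 0.626 times the previous.
After 5 rounds: 32 + 20.032 + 12.540032 + 7.850060032 + 4.914137580032 = ΔG·(1 − c^5)/(1 − c) = 32 × (1 − 0.096132816409376)/0.374 ≈ $77.3 billion.

$77.3 billion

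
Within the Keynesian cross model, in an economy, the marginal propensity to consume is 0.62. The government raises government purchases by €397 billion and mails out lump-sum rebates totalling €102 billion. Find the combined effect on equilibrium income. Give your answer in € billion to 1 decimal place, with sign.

+€1,211.2 billion

Expenditure multiplier = 1/(1 − MPC) = 1/(1 − 0.62) = 1/0.38 ≈ 2.632.
ΔG contributes k·ΔG = (+€397 billion) / 0.38 ≈ +€1,044.7 billion.
ΔT of −€102 billion changes first-round spending by −c·ΔT = +€63.24 billion, contributing k·(−c·ΔT) = (+€63.24 billion) / 0.38 ≈ +€166.4 billion.
Net ΔY = k(ΔG − c·ΔT) = (+€460.24 billion) / 0.38 ≈ +€1,211.2 billion.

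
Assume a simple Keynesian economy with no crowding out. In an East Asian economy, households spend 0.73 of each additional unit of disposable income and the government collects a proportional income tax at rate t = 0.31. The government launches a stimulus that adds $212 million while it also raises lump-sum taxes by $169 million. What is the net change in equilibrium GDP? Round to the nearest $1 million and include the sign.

Expenditure multiplier = 1/(1 − c(1−t)) = 1/(1 − 0.73×0.69) = 1/0.4963 ≈ 2.015.
ΔG contributes k·ΔG = (+$212 million) / 0.4963 ≈ +$427.2 million.
ΔT of +$169 million changes first-round spending by −c·ΔT = −$123.37 million, contributing k·(−c·ΔT) = (−$123.37 million) / 0.4963 ≈ −$248.6 million.
Net ΔY = k(ΔG − c·ΔT) = (+$88.63 million) / 0.4963 ≈ +$179 million.

+$179 million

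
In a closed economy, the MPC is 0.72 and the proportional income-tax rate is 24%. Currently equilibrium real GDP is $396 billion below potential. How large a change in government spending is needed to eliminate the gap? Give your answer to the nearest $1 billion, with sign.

Spending multiplier = 1/(1 − c(1−t)) = 1/(1 − 0.72×0.76) = 1/0.4528 ≈ 2.208.
Need ΔY = +$396 billion, so ΔG = ΔY/k = (+$396 billion) × 0.4528 ≈ +$179 billion.
The government should increase government spending by $179 billion.

+$179 billion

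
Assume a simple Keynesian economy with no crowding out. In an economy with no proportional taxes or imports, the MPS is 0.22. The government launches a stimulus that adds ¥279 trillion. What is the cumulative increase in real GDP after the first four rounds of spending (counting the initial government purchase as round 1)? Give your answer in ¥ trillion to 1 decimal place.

MPC = 1 − MPS = 1 − 0.22 = 0.78.
Round 1 adds ΔG = ¥279 trillion; each later round is MPC = 0.78 times the previous.
After 4 rounds: 279 + 217.62 + 169.7436 + 132.400008 = ΔG·(1 − c^4)/(1 − c) = 279 × (1 − 0.37015056)/0.22 ≈ ¥798.8 trillion.

¥798.8 trillion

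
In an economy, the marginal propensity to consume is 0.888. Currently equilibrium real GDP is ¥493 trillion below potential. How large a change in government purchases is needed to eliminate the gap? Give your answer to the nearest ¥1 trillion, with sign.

+¥55 trillion

Spending multiplier = 1/(1 − MPC) = 1/(1 − 0.888) = 1/0.112 ≈ 8.929.
Need ΔY = +¥493 trillion, so ΔG = ΔY/k = (+¥493 trillion) × 0.112 ≈ +¥55 trillion.
The government should increase government purchases by ¥55 trillion.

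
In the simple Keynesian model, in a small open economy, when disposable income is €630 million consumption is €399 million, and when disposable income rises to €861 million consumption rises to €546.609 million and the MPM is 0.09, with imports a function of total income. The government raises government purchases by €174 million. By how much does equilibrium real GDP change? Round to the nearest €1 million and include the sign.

MPC = ΔC/ΔYd = (546.609 − 399)/(861 − 630) = 147.609/231 = 0.639.
Expenditure multiplier = 1/(1 − c + m) = 1/(1 − 0.639 + 0.09) = 1/0.451 ≈ 2.217.
ΔY = k × ΔG = (+€174 million) / 0.451 ≈ +€386 million.

+€386 million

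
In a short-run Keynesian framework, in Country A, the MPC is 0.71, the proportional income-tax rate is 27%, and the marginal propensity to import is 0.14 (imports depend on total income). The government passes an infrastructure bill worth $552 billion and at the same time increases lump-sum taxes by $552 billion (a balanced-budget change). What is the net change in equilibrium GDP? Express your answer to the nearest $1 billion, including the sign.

+$257 billion

Expenditure multiplier = 1/(1 − c(1−t) + m) = 1/(1 − 0.71×0.73 + 0.14) = 1/0.6217 ≈ 1.608.
ΔG contributes k·ΔG = (+$552 billion) / 0.6217 ≈ +$887.9 billion.
ΔT of +$552 billion changes first-round spending by −c·ΔT = −$391.92 billion, contributing k·(−c·ΔT) = (−$391.92 billion) / 0.6217 ≈ −$630.4 billion.
Net ΔY = k(ΔG − c·ΔT) = (+$160.08 billion) / 0.6217 ≈ +$257 billion.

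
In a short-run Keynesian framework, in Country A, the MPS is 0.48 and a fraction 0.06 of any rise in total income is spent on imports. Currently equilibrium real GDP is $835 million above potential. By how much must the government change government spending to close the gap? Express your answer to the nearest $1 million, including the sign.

−$451 million

MPC = 1 − MPS = 1 − 0.48 = 0.52.
Spending multiplier = 1/(1 − c + m) = 1/(1 − 0.52 + 0.06) = 1/0.54 ≈ 1.852.
Need ΔY = −$835 million, so ΔG = ΔY/k = (−$835 million) × 0.54 ≈ −$451 million.
The government should cut government spending by $451 million.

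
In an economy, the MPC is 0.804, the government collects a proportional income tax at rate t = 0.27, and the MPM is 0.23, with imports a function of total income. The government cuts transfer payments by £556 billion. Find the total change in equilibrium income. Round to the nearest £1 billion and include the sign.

−£695 billion

The transfer change shifts disposable income by −£556 billion, so first-round consumption changes by c·ΔTR = 0.804 × (−£556 billion) = −£447.024 billion.
Expenditure multiplier = 1/(1 − c(1−t) + m) = 1/(1 − 0.804×0.73 + 0.23) = 1/0.64308 ≈ 1.555.
The transfer multiplier is c × k ≈ 1.25, so ΔY = k × (c·ΔTR) = (−£447.024 billion) / 0.64308 ≈ −£695 billion.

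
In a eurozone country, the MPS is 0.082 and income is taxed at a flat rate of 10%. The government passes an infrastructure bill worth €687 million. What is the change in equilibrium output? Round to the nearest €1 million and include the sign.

MPC = 1 − MPS = 1 − 0.082 = 0.918.
Expenditure multiplier = 1/(1 − c(1−t)) = 1/(1 − 0.918×0.9) = 1/0.1738 ≈ 5.754.
ΔY = k × ΔG = (+€687 million) / 0.1738 ≈ +€3,953 million.

+€3,953 million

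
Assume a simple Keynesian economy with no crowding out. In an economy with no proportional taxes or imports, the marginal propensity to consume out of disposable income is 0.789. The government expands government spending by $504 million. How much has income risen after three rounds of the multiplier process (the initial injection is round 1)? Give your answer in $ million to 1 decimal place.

Round 1 adds ΔG = $504 million; each later round is MPC = 0.789 times the previous.
After 3 rounds: 504 + 397.656 + 313.750584 = ΔG·(1 − c^3)/(1 − c) = 504 × (1 − 0.491169069)/0.211 ≈ $1,215.4 million.

$1,215.4 million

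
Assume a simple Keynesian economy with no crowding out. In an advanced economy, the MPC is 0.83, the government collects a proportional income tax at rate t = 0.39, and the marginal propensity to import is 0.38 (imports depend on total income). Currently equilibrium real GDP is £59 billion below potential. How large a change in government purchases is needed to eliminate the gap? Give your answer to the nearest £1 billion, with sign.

Spending multiplier = 1/(1 − c(1−t) + m) = 1/(1 − 0.83×0.61 + 0.38) = 1/0.8737 ≈ 1.145.
Need ΔY = +£59 billion, so ΔG = ΔY/k = (+£59 billion) × 0.8737 ≈ +£52 billion.
The government should increase government purchases by £52 billion.

+£52 billion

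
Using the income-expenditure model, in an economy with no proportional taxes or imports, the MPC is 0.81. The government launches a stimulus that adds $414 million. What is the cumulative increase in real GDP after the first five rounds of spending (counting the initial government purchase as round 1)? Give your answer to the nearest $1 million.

Round 1 adds ΔG = $414 million; each later round is MPC = 0.81 times the previous.
After 5 rounds: 414 + 335.34 + 271.6254 + 220.016574 + 178.21342494 = ΔG·(1 − c^5)/(1 − c) = 414 × (1 − 0.3486784401)/0.19 ≈ $1,419 million.

$1,419 million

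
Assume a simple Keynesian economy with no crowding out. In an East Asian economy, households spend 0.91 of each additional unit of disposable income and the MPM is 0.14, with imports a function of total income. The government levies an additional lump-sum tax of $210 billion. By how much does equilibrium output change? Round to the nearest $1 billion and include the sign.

−$831 billion

A lump-sum tax change of +$210 billion shifts disposable income by −$210 billion; first-round consumption changes by −c × ΔT = −0.91 × (+$210 billion) = −$191.1 billion.
Expenditure multiplier = 1/(1 − c + m) = 1/(1 − 0.91 + 0.14) = 1/0.23 ≈ 4.348.
The tax multiplier is −c × k ≈ −3.957, so ΔY = k × (−c·ΔT) = (−$191.1 billion) / 0.23 ≈ −$831 billion.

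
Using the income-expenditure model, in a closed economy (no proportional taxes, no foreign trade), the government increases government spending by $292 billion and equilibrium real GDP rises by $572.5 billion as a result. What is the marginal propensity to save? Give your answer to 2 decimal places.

0.51

Implied spending multiplier k = ΔY/ΔG = 572.5/292 ≈ 1.9606.
Since k = 1/(1 − MPC), MPC = 1 − 1/k = 1 − ΔG/ΔY = 1 − 292/572.5 ≈ 0.49.
MPS = 1 − MPC = 0.51.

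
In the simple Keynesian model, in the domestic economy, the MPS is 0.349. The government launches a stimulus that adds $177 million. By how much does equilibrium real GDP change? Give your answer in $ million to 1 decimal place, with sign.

MPC = 1 − MPS = 1 − 0.349 = 0.651.
Spending multiplier = 1/(1 − MPC) = 1/(1 − 0.651) = 1/0.349 ≈ 2.865.
ΔY = k × ΔG = (+$177 million) / 0.349 ≈ +$507.2 million.

+$507.2 million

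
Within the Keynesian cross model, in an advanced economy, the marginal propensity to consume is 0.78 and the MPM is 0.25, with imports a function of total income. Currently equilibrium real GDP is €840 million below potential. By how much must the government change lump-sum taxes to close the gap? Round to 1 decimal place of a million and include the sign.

Spending multiplier = 1/(1 − c + m) = 1/(1 − 0.78 + 0.25) = 1/0.47 ≈ 2.128.
Tax multiplier = −c·k = −0.78/0.47 ≈ −1.66. Need ΔY = +€840 million, so ΔT = ΔY/(−c·k) = −(+€840 million) × 0.47 / 0.78 ≈ −€506.2 million.
The government should cut lump-sum taxes by €506.2 million.

−€506.2 million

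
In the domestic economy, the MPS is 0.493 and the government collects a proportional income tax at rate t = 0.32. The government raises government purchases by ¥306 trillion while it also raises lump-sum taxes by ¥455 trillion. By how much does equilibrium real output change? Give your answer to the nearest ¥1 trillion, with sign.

MPC = 1 − MPS = 1 − 0.493 = 0.507.
Expenditure multiplier = 1/(1 − c(1−t)) = 1/(1 − 0.507×0.68) = 1/0.65524 ≈ 1.526.
ΔG contributes k·ΔG = (+¥306 trillion) / 0.65524 ≈ +¥467 trillion.
ΔT of +¥455 trillion changes first-round spending by −c·ΔT = −¥230.685 trillion, contributing k·(−c·ΔT) = (−¥230.685 trillion) / 0.65524 ≈ −¥352.1 trillion.
Net ΔY = k(ΔG − c·ΔT) = (+¥75.315 trillion) / 0.65524 ≈ +¥115 trillion.

+¥115 trillion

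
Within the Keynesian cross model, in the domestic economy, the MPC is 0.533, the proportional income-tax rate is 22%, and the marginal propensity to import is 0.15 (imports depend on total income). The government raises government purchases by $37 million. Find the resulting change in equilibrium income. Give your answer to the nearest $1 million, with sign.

Expenditure multiplier = 1/(1 − c(1−t) + m) = 1/(1 − 0.533×0.78 + 0.15) = 1/0.73426 ≈ 1.362.
ΔY = k × ΔG = (+$37 million) / 0.73426 ≈ +$50 million.

+$50 million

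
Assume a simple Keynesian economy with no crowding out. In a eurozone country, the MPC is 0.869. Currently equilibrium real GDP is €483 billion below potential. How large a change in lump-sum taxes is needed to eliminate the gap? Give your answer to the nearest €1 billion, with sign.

Spending multiplier = 1/(1 − MPC) = 1/(1 − 0.869) = 1/0.131 ≈ 7.634.
Tax multiplier = −c·k = −0.869/0.131 ≈ −6.634. Need ΔY = +€483 billion, so ΔT = ΔY/(−c·k) = −(+€483 billion) × 0.131 / 0.869 ≈ −€73 billion.
The government should cut lump-sum taxes by €73 billion.

−€73 billion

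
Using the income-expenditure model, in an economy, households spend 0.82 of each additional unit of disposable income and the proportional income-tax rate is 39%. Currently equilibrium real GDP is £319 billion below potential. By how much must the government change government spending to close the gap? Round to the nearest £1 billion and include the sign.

+£159 billion

Spending multiplier = 1/(1 − c(1−t)) = 1/(1 − 0.82×0.61) = 1/0.4998 ≈ 2.001.
Need ΔY = +£319 billion, so ΔG = ΔY/k = (+£319 billion) × 0.4998 ≈ +£159 billion.
The government should increase government spending by £159 billion.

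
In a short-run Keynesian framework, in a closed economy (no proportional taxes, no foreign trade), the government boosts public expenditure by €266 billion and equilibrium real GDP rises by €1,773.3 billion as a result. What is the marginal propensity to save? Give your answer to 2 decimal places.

0.15

Implied spending multiplier k = ΔY/ΔG = 1,773.3/266 ≈ 6.6665.
Since k = 1/(1 − MPC), MPC = 1 − 1/k = 1 − ΔG/ΔY = 1 − 266/1,773.3 ≈ 0.85.
MPS = 1 − MPC = 0.15.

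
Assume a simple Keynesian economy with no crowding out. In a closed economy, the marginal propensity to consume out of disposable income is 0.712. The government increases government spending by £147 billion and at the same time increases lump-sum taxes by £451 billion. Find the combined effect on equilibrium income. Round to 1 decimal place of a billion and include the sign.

−£604.6 billion

Expenditure multiplier = 1/(1 − MPC) = 1/(1 − 0.712) = 1/0.288 ≈ 3.472.
ΔG contributes k·ΔG = (+£147 billion) / 0.288 ≈ +£510.4 billion.
ΔT of +£451 billion changes first-round spending by −c·ΔT = −£321.112 billion, contributing k·(−c·ΔT) = (−£321.112 billion) / 0.288 ≈ −£1,115 billion.
Net ΔY = k(ΔG − c·ΔT) = (−£174.112 billion) / 0.288 ≈ −£604.6 billion.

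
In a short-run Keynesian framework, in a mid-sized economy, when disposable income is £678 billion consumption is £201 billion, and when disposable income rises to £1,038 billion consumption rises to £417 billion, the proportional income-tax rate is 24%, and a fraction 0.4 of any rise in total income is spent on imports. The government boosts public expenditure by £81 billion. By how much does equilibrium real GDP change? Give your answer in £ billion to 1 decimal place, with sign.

+£85.8 billion

MPC = ΔC/ΔYd = (417 − 201)/(1,038 − 678) = 216/360 = 0.6.
Expenditure multiplier = 1/(1 − c(1−t) + m) = 1/(1 − 0.6×0.76 + 0.4) = 1/0.944 ≈ 1.059.
ΔY = k × ΔG = (+£81 billion) / 0.944 ≈ +£85.8 billion.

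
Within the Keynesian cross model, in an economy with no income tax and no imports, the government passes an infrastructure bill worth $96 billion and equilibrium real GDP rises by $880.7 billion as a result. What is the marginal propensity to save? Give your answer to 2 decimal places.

0.11

Implied spending multiplier k = ΔY/ΔG = 880.7/96 ≈ 9.174.
Since k = 1/(1 − MPC), MPC = 1 − 1/k = 1 − ΔG/ΔY = 1 − 96/880.7 ≈ 0.89.
MPS = 1 − MPC = 0.11.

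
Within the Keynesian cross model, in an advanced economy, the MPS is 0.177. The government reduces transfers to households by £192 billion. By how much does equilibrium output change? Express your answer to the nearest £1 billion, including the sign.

MPC = 1 − MPS = 1 − 0.177 = 0.823.
The transfer change shifts disposable income by −£192 billion, so first-round consumption changes by c·ΔTR = 0.823 × (−£192 billion) = −£158.016 billion.
Expenditure multiplier = 1/(1 − MPC) = 1/(1 − 0.823) = 1/0.177 ≈ 5.65.
The transfer multiplier is c × k ≈ 4.65, so ΔY = k × (c·ΔTR) = (−£158.016 billion) / 0.177 ≈ −£893 billion.

−£893 billion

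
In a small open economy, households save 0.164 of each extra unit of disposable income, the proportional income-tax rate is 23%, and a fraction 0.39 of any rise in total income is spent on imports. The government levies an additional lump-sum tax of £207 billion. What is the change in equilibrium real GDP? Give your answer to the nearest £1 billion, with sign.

MPC = 1 − MPS = 1 − 0.164 = 0.836.
A lump-sum tax change of +£207 billion shifts disposable income by −£207 billion; first-round consumption changes by −c × ΔT = −0.836 × (+£207 billion) = −£173.052 billion.
Expenditure multiplier = 1/(1 − c(1−t) + m) = 1/(1 − 0.836×0.77 + 0.39) = 1/0.74628 ≈ 1.34.
The tax multiplier is −c × k ≈ −1.12, so ΔY = k × (−c·ΔT) = (−£173.052 billion) / 0.74628 ≈ −£232 billion.

−£232 billion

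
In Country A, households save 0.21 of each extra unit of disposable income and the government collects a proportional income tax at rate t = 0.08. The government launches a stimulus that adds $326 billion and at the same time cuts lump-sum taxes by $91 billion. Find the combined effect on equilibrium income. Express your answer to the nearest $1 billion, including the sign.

MPC = 1 − MPS = 1 − 0.21 = 0.79.
Expenditure multiplier = 1/(1 − c(1−t)) = 1/(1 − 0.79×0.92) = 1/0.2732 ≈ 3.66.
ΔG contributes k·ΔG = (+$326 billion) / 0.2732 ≈ +$1,193.3 billion.
ΔT of −$91 billion changes first-round spending by −c·ΔT = +$71.89 billion, contributing k·(−c·ΔT) = (+$71.89 billion) / 0.2732 ≈ +$263.1 billion.
Net ΔY = k(ΔG − c·ΔT) = (+$397.89 billion) / 0.2732 ≈ +$1,456 billion.

+$1,456 billion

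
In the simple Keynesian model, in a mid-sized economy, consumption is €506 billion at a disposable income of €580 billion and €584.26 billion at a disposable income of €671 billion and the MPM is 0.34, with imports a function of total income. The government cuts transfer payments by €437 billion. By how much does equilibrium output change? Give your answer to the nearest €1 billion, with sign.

MPC = ΔC/ΔYd = (584.26 − 506)/(671 − 580) = 78.26/91 = 0.86.
The transfer change shifts disposable income by −€437 billion, so first-round consumption changes by c·ΔTR = 0.86 × (−€437 billion) = −€375.82 billion.
Expenditure multiplier = 1/(1 − c + m) = 1/(1 − 0.86 + 0.34) = 1/0.48 ≈ 2.083.
The transfer multiplier is c × k ≈ 1.792, so ΔY = k × (c·ΔTR) = (−€375.82 billion) / 0.48 ≈ −€783 billion.

−€783 billion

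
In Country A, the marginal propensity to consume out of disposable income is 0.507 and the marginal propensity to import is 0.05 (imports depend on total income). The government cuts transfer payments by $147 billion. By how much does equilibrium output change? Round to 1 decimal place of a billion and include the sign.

The transfer change shifts disposable income by −$147 billion, so first-round consumption changes by c·ΔTR = 0.507 × (−$147 billion) = −$74.529 billion.
Expenditure multiplier = 1/(1 − c + m) = 1/(1 − 0.507 + 0.05) = 1/0.543 ≈ 1.842.
The transfer multiplier is c × k ≈ 0.934, so ΔY = k × (c·ΔTR) = (−$74.529 billion) / 0.543 ≈ −$137.3 billion.

−$137.3 billion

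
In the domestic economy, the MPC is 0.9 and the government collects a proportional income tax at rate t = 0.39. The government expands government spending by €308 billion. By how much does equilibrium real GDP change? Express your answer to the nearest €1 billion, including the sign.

Government-spending multiplier = 1/(1 − c(1−t)) = 1/(1 − 0.9×0.61) = 1/0.451 ≈ 2.217.
ΔY = k × ΔG = (+€308 billion) / 0.451 ≈ +€683 billion.

+€683 billion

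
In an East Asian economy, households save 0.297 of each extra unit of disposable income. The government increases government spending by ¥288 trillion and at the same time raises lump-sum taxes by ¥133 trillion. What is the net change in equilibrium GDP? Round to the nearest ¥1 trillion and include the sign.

MPC = 1 − MPS = 1 − 0.297 = 0.703.
Expenditure multiplier = 1/(1 − MPC) = 1/(1 − 0.703) = 1/0.297 ≈ 3.367.
ΔG contributes k·ΔG = (+¥288 trillion) / 0.297 ≈ +¥969.7 trillion.
ΔT of +¥133 trillion changes first-round spending by −c·ΔT = −¥93.499 trillion, contributing k·(−c·ΔT) = (−¥93.499 trillion) / 0.297 ≈ −¥314.8 trillion.
Net ΔY = k(ΔG − c·ΔT) = (+¥194.501 trillion) / 0.297 ≈ +¥655 trillion.

+¥655 trillion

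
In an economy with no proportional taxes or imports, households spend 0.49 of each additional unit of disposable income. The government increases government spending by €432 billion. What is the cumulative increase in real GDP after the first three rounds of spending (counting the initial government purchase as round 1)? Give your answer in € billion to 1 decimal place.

€747.4 billion

Round 1 adds ΔG = €432 billion; each later round is MPC = 0.49 times the previous.
After 3 rounds: 432 + 211.68 + 103.7232 = ΔG·(1 − c^3)/(1 − c) = 432 × (1 − 0.117649)/0.51 ≈ €747.4 billion.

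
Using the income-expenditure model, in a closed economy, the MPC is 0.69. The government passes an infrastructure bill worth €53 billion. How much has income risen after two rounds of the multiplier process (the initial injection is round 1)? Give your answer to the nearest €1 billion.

Round 1 adds ΔG = €53 billion; each later round is MPC = 0.69 times the previous.
After 2 rounds: 53 + 36.57 = ΔG·(1 − c^2)/(1 − c) = 53 × (1 − 0.4761)/0.31 ≈ €90 billion.

€90 billion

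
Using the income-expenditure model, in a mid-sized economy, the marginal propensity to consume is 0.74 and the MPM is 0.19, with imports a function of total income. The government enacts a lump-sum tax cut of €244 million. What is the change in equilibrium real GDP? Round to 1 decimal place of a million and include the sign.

A lump-sum tax change of −€244 million shifts disposable income by +€244 million; first-round consumption changes by −c × ΔT = −0.74 × (−€244 million) = +€180.56 million.
Expenditure multiplier = 1/(1 − c + m) = 1/(1 − 0.74 + 0.19) = 1/0.45 ≈ 2.222.
The tax multiplier is −c × k ≈ −1.644, so ΔY = k × (−c·ΔT) = (+€180.56 million) / 0.45 ≈ +€401.2 million.

+€401.2 million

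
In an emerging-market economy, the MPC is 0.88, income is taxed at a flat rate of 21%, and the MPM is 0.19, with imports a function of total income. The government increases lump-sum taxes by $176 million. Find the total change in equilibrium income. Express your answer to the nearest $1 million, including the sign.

A lump-sum tax change of +$176 million shifts disposable income by −$176 million; first-round consumption changes by −c × ΔT = −0.88 × (+$176 million) = −$154.88 million.
Expenditure multiplier = 1/(1 − c(1−t) + m) = 1/(1 − 0.88×0.79 + 0.19) = 1/0.4948 ≈ 2.021.
The tax multiplier is −c × k ≈ −1.778, so ΔY = k × (−c·ΔT) = (−$154.88 million) / 0.4948 ≈ −$313 million.

−$313 million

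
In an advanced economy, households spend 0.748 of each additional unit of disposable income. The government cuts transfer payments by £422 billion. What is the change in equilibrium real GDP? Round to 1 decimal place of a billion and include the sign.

−£1,252.6 billion

The transfer change shifts disposable income by −£422 billion, so first-round consumption changes by c·ΔTR = 0.748 × (−£422 billion) = −£315.656 billion.
Expenditure multiplier = 1/(1 − MPC) = 1/(1 − 0.748) = 1/0.252 ≈ 3.968.
The transfer multiplier is c × k ≈ 2.968, so ΔY = k × (c·ΔTR) = (−£315.656 billion) / 0.252 ≈ −£1,252.6 billion.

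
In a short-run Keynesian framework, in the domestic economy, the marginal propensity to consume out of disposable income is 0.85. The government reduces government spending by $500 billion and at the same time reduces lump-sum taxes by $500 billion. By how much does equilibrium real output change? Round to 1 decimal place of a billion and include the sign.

−$500.0 billion

Expenditure multiplier = 1/(1 − MPC) = 1/(1 − 0.85) = 1/0.15 ≈ 6.667.
ΔG contributes k·ΔG = (−$500 billion) / 0.15 ≈ −$3,333.3 billion.
ΔT of −$500 billion changes first-round spending by −c·ΔT = +$425 billion, contributing k·(−c·ΔT) = (+$425 billion) / 0.15 ≈ +$2,833.3 billion.
With ΔG = ΔT and no other leakages, the balanced-budget multiplier is 1, so ΔY = ΔG = −$500 billion.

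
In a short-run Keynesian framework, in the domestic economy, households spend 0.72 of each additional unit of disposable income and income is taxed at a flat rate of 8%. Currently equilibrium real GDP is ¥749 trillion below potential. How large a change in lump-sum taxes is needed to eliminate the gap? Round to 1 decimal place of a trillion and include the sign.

Spending multiplier = 1/(1 − c(1−t)) = 1/(1 − 0.72×0.92) = 1/0.3376 ≈ 2.962.
Tax multiplier = −c·k = −0.72/0.3376 ≈ −2.133. Need ΔY = +¥749 trillion, so ΔT = ΔY/(−c·k) = −(+¥749 trillion) × 0.3376 / 0.72 ≈ −¥351.2 trillion.
The government should cut lump-sum taxes by ¥351.2 trillion.

−¥351.2 trillion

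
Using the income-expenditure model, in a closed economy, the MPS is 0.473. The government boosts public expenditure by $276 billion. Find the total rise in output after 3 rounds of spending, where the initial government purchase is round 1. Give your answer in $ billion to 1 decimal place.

MPC = 1 − MPS = 1 − 0.473 = 0.527.
Round 1 adds ΔG = $276 billion; each later round is MPC = 0.527 times the previous.
After 3 rounds: 276 + 145.452 + 76.653204 = ΔG·(1 − c^3)/(1 − c) = 276 × (1 − 0.146363183)/0.473 ≈ $498.1 billion.

$498.1 billion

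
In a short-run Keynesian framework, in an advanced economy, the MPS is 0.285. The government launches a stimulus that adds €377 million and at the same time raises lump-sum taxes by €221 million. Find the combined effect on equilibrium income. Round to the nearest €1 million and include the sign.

+€768 million

MPC = 1 − MPS = 1 − 0.285 = 0.715.
Expenditure multiplier = 1/(1 − MPC) = 1/(1 − 0.715) = 1/0.285 ≈ 3.509.
ΔG contributes k·ΔG = (+€377 million) / 0.285 ≈ +€1,322.8 million.
ΔT of +€221 million changes first-round spending by −c·ΔT = −€158.015 million, contributing k·(−c·ΔT) = (−€158.015 million) / 0.285 ≈ −€554.4 million.
Net ΔY = k(ΔG − c·ΔT) = (+€218.985 million) / 0.285 ≈ +€768 million.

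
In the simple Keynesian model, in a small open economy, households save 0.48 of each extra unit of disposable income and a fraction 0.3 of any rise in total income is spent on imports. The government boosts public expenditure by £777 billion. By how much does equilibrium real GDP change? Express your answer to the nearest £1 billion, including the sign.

+£996 billion

MPC = 1 − MPS = 1 − 0.48 = 0.52.
Expenditure multiplier = 1/(1 − c + m) = 1/(1 − 0.52 + 0.3) = 1/0.78 ≈ 1.282.
ΔY = k × ΔG = (+£777 billion) / 0.78 ≈ +£996 billion.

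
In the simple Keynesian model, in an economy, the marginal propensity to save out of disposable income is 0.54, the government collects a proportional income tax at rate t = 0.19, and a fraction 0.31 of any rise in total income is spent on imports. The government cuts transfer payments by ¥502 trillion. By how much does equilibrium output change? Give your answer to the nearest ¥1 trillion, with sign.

−¥246 trillion

MPC = 1 − MPS = 1 − 0.54 = 0.46.
The transfer change shifts disposable income by −¥502 trillion, so first-round consumption changes by c·ΔTR = 0.46 × (−¥502 trillion) = −¥230.92 trillion.
Expenditure multiplier = 1/(1 − c(1−t) + m) = 1/(1 − 0.46×0.81 + 0.31) = 1/0.9374 ≈ 1.067.
The transfer multiplier is c × k ≈ 0.491, so ΔY = k × (c·ΔTR) = (−¥230.92 trillion) / 0.9374 ≈ −¥246 trillion.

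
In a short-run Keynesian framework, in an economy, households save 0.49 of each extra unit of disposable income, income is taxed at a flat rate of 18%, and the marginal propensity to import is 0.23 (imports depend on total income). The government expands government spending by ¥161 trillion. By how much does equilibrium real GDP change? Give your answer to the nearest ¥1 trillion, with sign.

MPC = 1 − MPS = 1 − 0.49 = 0.51.
Expenditure multiplier = 1/(1 − c(1−t) + m) = 1/(1 − 0.51×0.82 + 0.23) = 1/0.8118 ≈ 1.232.
ΔY = k × ΔG = (+¥161 trillion) / 0.8118 ≈ +¥198 trillion.

+¥198 trillion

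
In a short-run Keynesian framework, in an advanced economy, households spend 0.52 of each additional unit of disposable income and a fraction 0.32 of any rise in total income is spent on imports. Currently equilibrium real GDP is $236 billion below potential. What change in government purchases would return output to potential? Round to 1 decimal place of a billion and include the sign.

+$188.8 billion

Spending multiplier = 1/(1 − c + m) = 1/(1 − 0.52 + 0.32) = 1/0.8 = 1.25.
Need ΔY = +$236 billion, so ΔG = ΔY/k = (+$236 billion) × 0.8 = +$188.8 billion.
The government should increase government purchases by $188.8 billion.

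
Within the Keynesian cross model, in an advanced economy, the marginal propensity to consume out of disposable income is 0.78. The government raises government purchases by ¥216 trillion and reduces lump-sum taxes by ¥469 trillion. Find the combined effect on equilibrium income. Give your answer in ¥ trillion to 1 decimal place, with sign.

+¥2,644.6 trillion

Expenditure multiplier = 1/(1 − MPC) = 1/(1 − 0.78) = 1/0.22 ≈ 4.545.
ΔG contributes k·ΔG = (+¥216 trillion) / 0.22 ≈ +¥981.8 trillion.
ΔT of −¥469 trillion changes first-round spending by −c·ΔT = +¥365.82 trillion, contributing k·(−c·ΔT) = (+¥365.82 trillion) / 0.22 ≈ +¥1,662.8 trillion.
Net ΔY = k(ΔG − c·ΔT) = (+¥581.82 trillion) / 0.22 ≈ +¥2,644.6 trillion.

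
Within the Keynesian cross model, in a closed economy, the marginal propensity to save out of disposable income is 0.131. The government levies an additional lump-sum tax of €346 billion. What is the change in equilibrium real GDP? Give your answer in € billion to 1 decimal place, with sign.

MPC = 1 − MPS = 1 − 0.131 = 0.869.
A lump-sum tax change of +€346 billion shifts disposable income by −€346 billion; first-round consumption changes by −c × ΔT = −0.869 × (+€346 billion) = −€300.674 billion.
Expenditure multiplier = 1/(1 − MPC) = 1/(1 − 0.869) = 1/0.131 ≈ 7.634.
The tax multiplier is −c × k ≈ −6.634, so ΔY = k × (−c·ΔT) = (−€300.674 billion) / 0.131 ≈ −€2,295.2 billion.

−€2,295.2 billion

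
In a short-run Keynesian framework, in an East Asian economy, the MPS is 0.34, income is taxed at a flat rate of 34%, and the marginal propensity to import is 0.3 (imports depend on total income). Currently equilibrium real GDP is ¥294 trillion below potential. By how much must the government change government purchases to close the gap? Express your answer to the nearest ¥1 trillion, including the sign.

MPC = 1 − MPS = 1 − 0.34 = 0.66.
Spending multiplier = 1/(1 − c(1−t) + m) = 1/(1 − 0.66×0.66 + 0.3) = 1/0.8644 ≈ 1.157.
Need ΔY = +¥294 trillion, so ΔG = ΔY/k = (+¥294 trillion) × 0.8644 ≈ +¥254 trillion.
The government should increase government purchases by ¥254 trillion.

+¥254 trillion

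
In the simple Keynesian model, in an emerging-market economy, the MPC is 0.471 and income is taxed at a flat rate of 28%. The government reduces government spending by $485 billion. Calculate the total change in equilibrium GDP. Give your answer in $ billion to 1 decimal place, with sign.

−$733.9 billion

Spending multiplier = 1/(1 − c(1−t)) = 1/(1 − 0.471×0.72) = 1/0.66088 ≈ 1.513.
ΔY = k × ΔG = (−$485 billion) / 0.66088 ≈ −$733.9 billion.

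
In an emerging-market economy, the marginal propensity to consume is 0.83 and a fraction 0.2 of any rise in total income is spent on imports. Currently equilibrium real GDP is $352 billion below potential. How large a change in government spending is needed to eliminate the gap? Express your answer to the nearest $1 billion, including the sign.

+$130 billion

Spending multiplier = 1/(1 − c + m) = 1/(1 − 0.83 + 0.2) = 1/0.37 ≈ 2.703.
Need ΔY = +$352 billion, so ΔG = ΔY/k = (+$352 billion) × 0.37 ≈ +$130 billion.
The government should increase government spending by $130 billion.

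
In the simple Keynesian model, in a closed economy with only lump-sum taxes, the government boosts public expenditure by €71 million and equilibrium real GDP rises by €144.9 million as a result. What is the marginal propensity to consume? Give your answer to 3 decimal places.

0.510

Implied spending multiplier k = ΔY/ΔG = 144.9/71 ≈ 2.0408.
Since k = 1/(1 − MPC), MPC = 1 − 1/k = 1 − ΔG/ΔY = 1 − 71/144.9 ≈ 0.510.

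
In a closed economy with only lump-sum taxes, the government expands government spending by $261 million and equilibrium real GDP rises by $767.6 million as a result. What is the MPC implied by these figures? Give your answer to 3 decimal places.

Implied spending multiplier k = ΔY/ΔG = 767.6/261 ≈ 2.941.
Since k = 1/(1 − MPC), MPC = 1 − 1/k = 1 − ΔG/ΔY = 1 − 261/767.6 ≈ 0.660.

0.660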